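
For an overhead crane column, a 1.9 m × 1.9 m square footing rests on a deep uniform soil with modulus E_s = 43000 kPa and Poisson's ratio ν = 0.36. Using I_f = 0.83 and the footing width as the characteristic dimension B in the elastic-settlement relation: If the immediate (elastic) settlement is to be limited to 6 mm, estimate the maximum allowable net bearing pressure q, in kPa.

S_e = q·B·(1−ν²)/E_s · I_f  ⇒  q = S_e·E_s / (B·(1−ν²)·I_f).
q = 0.006 × 43000 / (1.9 × 0.8704 × 0.83) = 188 kPa

q ≈ 188 kPa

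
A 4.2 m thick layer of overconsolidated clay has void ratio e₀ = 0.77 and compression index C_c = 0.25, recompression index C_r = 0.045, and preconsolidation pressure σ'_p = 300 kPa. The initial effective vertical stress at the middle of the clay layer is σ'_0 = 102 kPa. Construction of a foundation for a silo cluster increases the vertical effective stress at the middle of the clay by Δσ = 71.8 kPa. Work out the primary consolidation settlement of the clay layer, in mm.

S_c ≈ 24.7 mm

Final effective stress: σ'_f = 102 + 71.8 = 173.8 kPa.
σ'_f = 173.8 ≤ σ'_p = 300 kPa, so the clay remains overconsolidated and only the recompression index applies:
S_c = C_r·H/(1+e₀)·log₁₀(σ'_f/σ'_0) = 0.045×4.2/1.77×log₁₀(173.8/102)
    = 0.10678 × 0.23145 = 0.02471 m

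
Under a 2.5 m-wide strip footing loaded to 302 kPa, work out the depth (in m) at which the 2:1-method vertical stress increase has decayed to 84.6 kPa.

z ≈ 6.42 m

2:1 spreading — at depth z the loaded area has grown by z in each plan dimension:
qB/(B+z) = Δσ_z ⇒ z = qB/Δσ_z − B = 302×2.5/84.6 − 2.5 = 6.424 m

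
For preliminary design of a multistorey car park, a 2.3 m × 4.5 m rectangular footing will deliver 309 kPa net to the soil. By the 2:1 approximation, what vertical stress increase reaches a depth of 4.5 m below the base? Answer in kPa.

Δσ_z ≈ 52.3 kPa

By the 2:1 method the load spreads at 1 horizontal : 2 vertical, so at depth z the loaded area has grown by z in each plan dimension:
Δσ = qBL/((B+z)(L+z)) = 309×2.3×4.5/((2.3+4.5)(4.5+4.5)) = 52.257 kPa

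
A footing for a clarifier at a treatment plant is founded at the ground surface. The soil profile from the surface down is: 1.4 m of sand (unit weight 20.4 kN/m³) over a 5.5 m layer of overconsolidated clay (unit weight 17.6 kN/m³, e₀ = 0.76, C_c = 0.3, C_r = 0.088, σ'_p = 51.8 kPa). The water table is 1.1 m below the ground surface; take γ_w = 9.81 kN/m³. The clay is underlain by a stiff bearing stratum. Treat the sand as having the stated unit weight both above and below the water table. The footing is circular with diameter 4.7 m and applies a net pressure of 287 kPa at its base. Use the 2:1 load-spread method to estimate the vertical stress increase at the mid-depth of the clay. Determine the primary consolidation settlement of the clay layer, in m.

Mid-depth of clay below the ground surface: z = 1.4 + 5.5/2 = 4.15 m.
Total vertical stress at mid-clay: σ_v = 20.4×1.4 + 17.6×2.75 = 76.96 kPa.
Pore pressure: u = 9.81×(4.15 − 1.1) = 29.921 kPa.
Initial effective stress: σ'_0 = σ_v − u = 76.96 − 29.921 = 47.039 kPa.
Stress increase at mid-clay by the 2:1 spreading method:
Δσ ≈ qD²/(D+z)² = 287×4.7²/(4.7+4.15)² = 80.945 kPa
Final effective stress: σ'_f = 47.039 + 80.945 = 127.98 kPa.
σ'_f = 127.98 > σ'_p = 51.8 kPa, so the stress path crosses the preconsolidation pressure — recompression up to σ'_p, then virgin compression beyond:
S_c = H/(1+e₀)·[C_r·log₁₀(σ'_p/σ'_0) + C_c·log₁₀(σ'_f/σ'_p)]
    = 5.5/1.76 × [0.088×log₁₀(51.8/47.039) + 0.3×log₁₀(127.98/51.8)]
    = 3.125 × [0.0036847 + 0.11784] = 0.3798 m

S_c ≈ 0.38 m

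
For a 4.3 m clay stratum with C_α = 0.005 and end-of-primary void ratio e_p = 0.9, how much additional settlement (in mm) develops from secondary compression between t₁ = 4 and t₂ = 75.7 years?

S_s ≈ 14.5 mm

Secondary compression: S_s = C_α·H/(1+e_p)·log₁₀(t₂/t₁)
S_s = 0.005×4.3/(1+0.9)×log₁₀(75.7/4)
    = 0.01132 × 1.277 = 0.01445 m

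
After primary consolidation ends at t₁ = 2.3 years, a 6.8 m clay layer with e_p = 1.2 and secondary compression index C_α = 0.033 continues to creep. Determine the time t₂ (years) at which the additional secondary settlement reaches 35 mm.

S_s = C_α·H/(1+e_p)·log₁₀(t₂/t₁) ⇒ log₁₀(t₂/t₁) = S_s·(1+e_p)/(C_α·H).
log₁₀(t₂/t₁) = 0.035 × (1+1.2) / (0.033×6.8) = 0.3431
t₂ = t₁ × 10^0.3431 = 2.3 × 2.204 = 5.068 years

t₂ ≈ 5.07 years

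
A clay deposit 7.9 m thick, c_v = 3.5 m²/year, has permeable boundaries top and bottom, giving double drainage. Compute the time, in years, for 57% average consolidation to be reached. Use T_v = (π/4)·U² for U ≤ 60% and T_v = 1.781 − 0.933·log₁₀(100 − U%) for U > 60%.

t ≈ 1.14 years

Drainage path length: H_d = H/2 = 3.95 m (double drainage).
U ≤ 60%: T_v = (π/4)·U² = (π/4)×0.57² = 0.25518.
t = T_v·H_d²/c_v = 0.25518×3.95²/3.5 = 1.138 years.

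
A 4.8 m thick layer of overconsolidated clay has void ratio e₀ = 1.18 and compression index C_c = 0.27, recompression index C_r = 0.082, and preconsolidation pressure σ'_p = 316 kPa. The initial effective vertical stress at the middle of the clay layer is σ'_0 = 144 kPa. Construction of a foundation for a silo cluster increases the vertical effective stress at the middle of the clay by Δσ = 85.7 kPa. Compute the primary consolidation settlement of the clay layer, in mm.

S_c ≈ 36.6 mm

Final effective stress: σ'_f = 144 + 85.7 = 229.7 kPa.
σ'_f = 229.7 ≤ σ'_p = 316 kPa, so the clay remains overconsolidated and only the recompression index applies:
S_c = C_r·H/(1+e₀)·log₁₀(σ'_f/σ'_0) = 0.082×4.8/2.18×log₁₀(229.7/144)
    = 0.18055 × 0.2028 = 0.03662 m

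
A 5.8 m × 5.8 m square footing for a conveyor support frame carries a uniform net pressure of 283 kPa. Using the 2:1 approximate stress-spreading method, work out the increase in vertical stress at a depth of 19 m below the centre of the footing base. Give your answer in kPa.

Δσ_z ≈ 15.5 kPa

By the 2:1 method the load spreads at 1 horizontal : 2 vertical, so at depth z the loaded area has grown by z in each plan dimension:
Δσ = qBL/((B+z)(L+z)) = 283×5.8×5.8/((5.8+19)(5.8+19)) = 15.479 kPa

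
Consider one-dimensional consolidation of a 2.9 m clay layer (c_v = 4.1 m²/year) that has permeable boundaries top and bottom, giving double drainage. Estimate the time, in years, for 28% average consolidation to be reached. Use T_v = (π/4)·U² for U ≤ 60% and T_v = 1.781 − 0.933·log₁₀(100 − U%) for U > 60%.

t ≈ 0.0316 years

Drainage path length: H_d = H/2 = 1.45 m (double drainage).
U ≤ 60%: T_v = (π/4)·U² = (π/4)×0.28² = 0.061575.
t = T_v·H_d²/c_v = 0.061575×1.45²/4.1 = 0.03158 years.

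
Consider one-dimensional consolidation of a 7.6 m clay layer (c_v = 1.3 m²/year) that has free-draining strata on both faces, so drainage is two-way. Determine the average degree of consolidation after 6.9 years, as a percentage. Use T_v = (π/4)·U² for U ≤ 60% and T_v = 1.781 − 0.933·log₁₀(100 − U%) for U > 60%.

U ≈ 82.5 %

Drainage path length: H_d = H/2 = 3.8 m (double drainage).
T_v = c_v·t/H_d² = 1.3×6.9/3.8² = 0.62119.
T_v = 0.62119 corresponds to the U > 60% branch:
U = 1 − 10^((1.781 − T_v)/0.933)/100 = 0.825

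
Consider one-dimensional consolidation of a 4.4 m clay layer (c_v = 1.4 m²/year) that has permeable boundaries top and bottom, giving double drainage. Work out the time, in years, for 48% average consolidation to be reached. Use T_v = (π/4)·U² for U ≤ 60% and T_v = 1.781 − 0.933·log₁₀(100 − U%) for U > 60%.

t ≈ 0.626 years

Drainage path length: H_d = H/2 = 2.2 m (double drainage).
U ≤ 60%: T_v = (π/4)·U² = (π/4)×0.48² = 0.18096.
t = T_v·H_d²/c_v = 0.18096×2.2²/1.4 = 0.6256 years.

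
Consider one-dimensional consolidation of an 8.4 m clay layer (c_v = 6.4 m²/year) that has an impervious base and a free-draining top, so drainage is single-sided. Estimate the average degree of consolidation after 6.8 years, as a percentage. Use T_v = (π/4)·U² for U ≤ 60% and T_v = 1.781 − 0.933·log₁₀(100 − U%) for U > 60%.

U ≈ 82.3 %

Drainage path length: H_d = H = 8.4 m (single drainage).
T_v = c_v·t/H_d² = 6.4×6.8/8.4² = 0.61678.
T_v = 0.61678 corresponds to the U > 60% branch:
U = 1 − 10^((1.781 − T_v)/0.933)/100 = 0.8231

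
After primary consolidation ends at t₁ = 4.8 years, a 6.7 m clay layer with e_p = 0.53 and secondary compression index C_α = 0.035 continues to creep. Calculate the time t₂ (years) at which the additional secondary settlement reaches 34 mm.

S_s = C_α·H/(1+e_p)·log₁₀(t₂/t₁) ⇒ log₁₀(t₂/t₁) = S_s·(1+e_p)/(C_α·H).
log₁₀(t₂/t₁) = 0.034 × (1+0.53) / (0.035×6.7) = 0.2218
t₂ = t₁ × 10^0.2218 = 4.8 × 1.667 = 8 years

t₂ ≈ 8 years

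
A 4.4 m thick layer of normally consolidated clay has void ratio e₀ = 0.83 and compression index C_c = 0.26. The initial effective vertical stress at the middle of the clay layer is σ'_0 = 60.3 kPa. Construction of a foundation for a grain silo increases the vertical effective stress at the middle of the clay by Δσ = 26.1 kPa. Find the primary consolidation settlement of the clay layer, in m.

Final effective stress: σ'_f = σ'_0 + Δσ = 60.3 + 26.1 = 86.4 kPa.
Normally consolidated clay, so the full stress increment lies on the virgin compression line:
S_c = C_c·H/(1+e₀)·log₁₀(σ'_f/σ'_0) = 0.26×4.4/(1+0.83)×log₁₀(86.4/60.3)
    = 0.62514 × 0.1562 = 0.09765 m

S_c ≈ 0.0976 m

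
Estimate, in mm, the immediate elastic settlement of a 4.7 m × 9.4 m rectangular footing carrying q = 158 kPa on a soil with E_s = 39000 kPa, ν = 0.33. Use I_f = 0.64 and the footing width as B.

S_e ≈ 10.9 mm

Immediate (elastic) settlement: S_e = q·B·(1−ν²)/E_s · I_f.
S_e = 158 × 4.7 × (1 − 0.33²) / 39000 × 0.64
    = 158 × 4.7 × 0.8911 / 39000 × 0.64
    = 0.01086 m = 10.86 mm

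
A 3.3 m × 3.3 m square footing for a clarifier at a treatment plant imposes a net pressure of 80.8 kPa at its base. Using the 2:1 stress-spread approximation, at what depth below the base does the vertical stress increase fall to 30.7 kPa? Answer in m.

z ≈ 2.05 m

2:1 spreading — at depth z the loaded area has grown by z in each plan dimension:
qB²/(B+z)² = Δσ_z ⇒ z = B(√(q/Δσ_z) − 1) = 3.3×(√(80.8/30.7) − 1) = 2.054 m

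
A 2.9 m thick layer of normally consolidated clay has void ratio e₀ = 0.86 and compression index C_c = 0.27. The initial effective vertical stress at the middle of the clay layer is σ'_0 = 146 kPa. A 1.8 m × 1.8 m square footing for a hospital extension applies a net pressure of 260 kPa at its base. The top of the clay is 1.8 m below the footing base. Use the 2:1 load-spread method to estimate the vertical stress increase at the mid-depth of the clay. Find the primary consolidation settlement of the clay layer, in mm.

Mid-depth of clay below the footing base: z = 1.8 + 2.9/2 = 3.25 m.
Stress increase at mid-clay by the 2:1 spreading method:
Δσ = qBL/((B+z)(L+z)) = 260×1.8×1.8/((1.8+3.25)(1.8+3.25)) = 33.032 kPa
Final effective stress: σ'_f = σ'_0 + Δσ = 146 + 33.032 = 179.03 kPa.
Normally consolidated clay, so the full stress increment lies on the virgin compression line:
S_c = C_c·H/(1+e₀)·log₁₀(σ'_f/σ'_0) = 0.27×2.9/(1+0.86)×log₁₀(179.03/146)
    = 0.42097 × 0.088573 = 0.03729 m

S_c ≈ 37.3 mm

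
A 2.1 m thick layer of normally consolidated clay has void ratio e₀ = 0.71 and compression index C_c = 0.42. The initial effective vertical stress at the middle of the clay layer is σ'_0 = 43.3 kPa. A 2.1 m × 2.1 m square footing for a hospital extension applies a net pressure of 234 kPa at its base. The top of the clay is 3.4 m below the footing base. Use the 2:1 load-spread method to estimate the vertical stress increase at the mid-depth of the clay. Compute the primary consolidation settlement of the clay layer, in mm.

S_c ≈ 99 mm

Mid-depth of clay below the footing base: z = 3.4 + 2.1/2 = 4.45 m.
Stress increase at mid-clay by the 2:1 spreading method:
Δσ = qBL/((B+z)(L+z)) = 234×2.1×2.1/((2.1+4.45)(2.1+4.45)) = 24.053 kPa
Final effective stress: σ'_f = σ'_0 + Δσ = 43.3 + 24.053 = 67.353 kPa.
Normally consolidated clay, so the full stress increment lies on the virgin compression line:
S_c = C_c·H/(1+e₀)·log₁₀(σ'_f/σ'_0) = 0.42×2.1/(1+0.71)×log₁₀(67.353/43.3)
    = 0.51579 × 0.19187 = 0.09896 m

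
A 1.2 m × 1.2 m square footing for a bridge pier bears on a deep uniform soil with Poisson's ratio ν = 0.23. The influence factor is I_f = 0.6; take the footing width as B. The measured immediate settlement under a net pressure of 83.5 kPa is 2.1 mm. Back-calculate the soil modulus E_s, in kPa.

S_e = q·B·(1−ν²)/E_s · I_f  ⇒  E_s = q·B·(1−ν²)·I_f / S_e.
E_s = 83.5 × 1.2 × 0.9471 × 0.6 / 0.0021 = 27110 kPa

E_s ≈ 27100 kPa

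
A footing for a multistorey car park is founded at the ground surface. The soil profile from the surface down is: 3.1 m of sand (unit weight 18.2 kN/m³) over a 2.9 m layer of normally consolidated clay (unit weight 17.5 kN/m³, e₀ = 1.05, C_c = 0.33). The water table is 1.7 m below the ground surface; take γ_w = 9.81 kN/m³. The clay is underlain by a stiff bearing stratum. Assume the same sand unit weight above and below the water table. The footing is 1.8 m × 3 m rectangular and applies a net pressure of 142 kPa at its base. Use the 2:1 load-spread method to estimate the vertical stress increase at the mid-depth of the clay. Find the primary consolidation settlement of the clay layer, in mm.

S_c ≈ 52.7 mm

Mid-depth of clay below the ground surface: z = 3.1 + 2.9/2 = 4.55 m.
Total vertical stress at mid-clay: σ_v = 18.2×3.1 + 17.5×1.45 = 81.795 kPa.
Pore pressure: u = 9.81×(4.55 − 1.7) = 27.959 kPa.
Initial effective stress: σ'_0 = σ_v − u = 81.795 − 27.959 = 53.836 kPa.
Stress increase at mid-clay by the 2:1 spreading method:
Δσ = qBL/((B+z)(L+z)) = 142×1.8×3/((1.8+4.55)(3+4.55)) = 15.994 kPa
Final effective stress: σ'_f = σ'_0 + Δσ = 53.836 + 15.994 = 69.83 kPa.
Normally consolidated clay, so the full stress increment lies on the virgin compression line:
S_c = C_c·H/(1+e₀)·log₁₀(σ'_f/σ'_0) = 0.33×2.9/(1+1.05)×log₁₀(69.83/53.836)
    = 0.46683 × 0.11297 = 0.05274 m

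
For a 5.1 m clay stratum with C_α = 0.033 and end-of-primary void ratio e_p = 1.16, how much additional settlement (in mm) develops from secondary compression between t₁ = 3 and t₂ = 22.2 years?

Secondary compression: S_s = C_α·H/(1+e_p)·log₁₀(t₂/t₁)
S_s = 0.033×5.1/(1+1.16)×log₁₀(22.2/3)
    = 0.07792 × 0.8692 = 0.06773 m

S_s ≈ 67.7 mm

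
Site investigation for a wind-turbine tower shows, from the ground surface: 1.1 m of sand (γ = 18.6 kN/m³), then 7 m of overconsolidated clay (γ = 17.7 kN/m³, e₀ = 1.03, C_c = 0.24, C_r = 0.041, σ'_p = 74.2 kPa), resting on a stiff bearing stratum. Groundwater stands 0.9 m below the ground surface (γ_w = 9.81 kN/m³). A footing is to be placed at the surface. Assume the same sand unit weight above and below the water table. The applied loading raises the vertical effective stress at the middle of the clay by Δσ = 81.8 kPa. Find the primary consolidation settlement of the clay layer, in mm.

Mid-depth of clay below the ground surface: z = 1.1 + 7/2 = 4.6 m.
Total vertical stress at mid-clay: σ_v = 18.6×1.1 + 17.7×3.5 = 82.41 kPa.
Pore pressure: u = 9.81×(4.6 − 0.9) = 36.297 kPa.
Initial effective stress: σ'_0 = σ_v − u = 82.41 − 36.297 = 46.113 kPa.
Final effective stress: σ'_f = 46.113 + 81.8 = 127.91 kPa.
σ'_f = 127.91 > σ'_p = 74.2 kPa, so the stress path crosses the preconsolidation pressure — recompression up to σ'_p, then virgin compression beyond:
S_c = H/(1+e₀)·[C_r·log₁₀(σ'_p/σ'_0) + C_c·log₁₀(σ'_f/σ'_p)]
    = 7/2.03 × [0.041×log₁₀(74.2/46.113) + 0.24×log₁₀(127.91/74.2)]
    = 3.4483 × [0.0084698 + 0.05676] = 0.2249 m

S_c ≈ 225 mm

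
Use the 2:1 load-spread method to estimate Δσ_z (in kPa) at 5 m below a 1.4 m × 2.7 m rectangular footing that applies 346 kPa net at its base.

By the 2:1 method the load spreads at 1 horizontal : 2 vertical, so at depth z the loaded area has grown by z in each plan dimension:
Δσ = qBL/((B+z)(L+z)) = 346×1.4×2.7/((1.4+5)(2.7+5)) = 26.54 kPa

Δσ_z ≈ 26.5 kPa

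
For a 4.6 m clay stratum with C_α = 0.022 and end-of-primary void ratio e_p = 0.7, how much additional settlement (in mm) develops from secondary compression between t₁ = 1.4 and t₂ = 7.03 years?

Secondary compression: S_s = C_α·H/(1+e_p)·log₁₀(t₂/t₁)
S_s = 0.022×4.6/(1+0.7)×log₁₀(7.03/1.4)
    = 0.05953 × 0.7008 = 0.04172 m

S_s ≈ 41.7 mm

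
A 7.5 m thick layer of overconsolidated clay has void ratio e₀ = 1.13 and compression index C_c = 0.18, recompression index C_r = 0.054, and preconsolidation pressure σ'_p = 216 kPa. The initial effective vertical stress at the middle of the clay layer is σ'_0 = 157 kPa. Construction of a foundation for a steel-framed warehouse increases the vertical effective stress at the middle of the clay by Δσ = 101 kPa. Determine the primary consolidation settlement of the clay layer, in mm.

Final effective stress: σ'_f = 157 + 101 = 258 kPa.
σ'_f = 258 > σ'_p = 216 kPa, so the stress path crosses the preconsolidation pressure — recompression up to σ'_p, then virgin compression beyond:
S_c = H/(1+e₀)·[C_r·log₁₀(σ'_p/σ'_0) + C_c·log₁₀(σ'_f/σ'_p)]
    = 7.5/2.13 × [0.054×log₁₀(216/157) + 0.18×log₁₀(258/216)]
    = 3.5211 × [0.0074819 + 0.01389] = 0.07525 m

S_c ≈ 75.3 mm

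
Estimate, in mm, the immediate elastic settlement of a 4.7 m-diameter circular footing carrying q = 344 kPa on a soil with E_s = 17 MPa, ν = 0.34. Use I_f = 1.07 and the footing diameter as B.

S_e ≈ 90 mm

Immediate (elastic) settlement: S_e = q·B·(1−ν²)/E_s · I_f.
E_s = 17 MPa = 17000 kPa.
S_e = 344 × 4.7 × (1 − 0.34²) / 17000 × 1.07
    = 344 × 4.7 × 0.8844 / 17000 × 1.07
    = 0.09 m = 90 mm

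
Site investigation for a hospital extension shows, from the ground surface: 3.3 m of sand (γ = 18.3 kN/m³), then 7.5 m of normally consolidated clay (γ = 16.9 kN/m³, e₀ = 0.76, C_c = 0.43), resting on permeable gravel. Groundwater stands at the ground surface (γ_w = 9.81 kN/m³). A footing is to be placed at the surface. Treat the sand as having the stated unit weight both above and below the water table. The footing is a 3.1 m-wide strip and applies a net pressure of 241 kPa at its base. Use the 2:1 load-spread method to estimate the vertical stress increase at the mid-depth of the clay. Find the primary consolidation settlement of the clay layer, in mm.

Mid-depth of clay below the ground surface: z = 3.3 + 7.5/2 = 7.05 m.
Total vertical stress at mid-clay: σ_v = 18.3×3.3 + 16.9×3.75 = 123.76 kPa.
Pore pressure: u = 9.81×(7.05 − 0) = 69.16 kPa.
Initial effective stress: σ'_0 = σ_v − u = 123.76 − 69.16 = 54.6 kPa.
Stress increase at mid-clay by the 2:1 spreading method:
Δσ = qB/(B+z) = 241×3.1/(3.1+7.05) = 73.606 kPa
Final effective stress: σ'_f = σ'_0 + Δσ = 54.6 + 73.606 = 128.21 kPa.
Normally consolidated clay, so the full stress increment lies on the virgin compression line:
S_c = C_c·H/(1+e₀)·log₁₀(σ'_f/σ'_0) = 0.43×7.5/(1+0.76)×log₁₀(128.21/54.6)
    = 1.8324 × 0.37073 = 0.6793 m

S_c ≈ 679 mm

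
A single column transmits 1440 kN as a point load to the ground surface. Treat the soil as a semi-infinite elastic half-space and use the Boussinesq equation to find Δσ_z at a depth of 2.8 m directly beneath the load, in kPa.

Δσ_z ≈ 87.7 kPa

Boussinesq vertical stress below a point load on an elastic half-space:
Δσ_z = 3P/(2πz²) · [1 + (r/z)²]^(−5/2)
r/z = 0/2.8 = 0; [1+(r/z)²]^(−5/2) = 1.
Δσ_z = 3×1440/(2π×2.8²) × 1 = 87.698 × 1 = 87.7 kPa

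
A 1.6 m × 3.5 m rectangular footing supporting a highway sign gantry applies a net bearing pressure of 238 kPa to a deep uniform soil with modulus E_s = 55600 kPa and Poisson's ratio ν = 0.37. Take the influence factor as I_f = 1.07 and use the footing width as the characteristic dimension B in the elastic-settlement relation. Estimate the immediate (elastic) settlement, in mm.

S_e ≈ 6.33 mm

Immediate (elastic) settlement: S_e = q·B·(1−ν²)/E_s · I_f.
S_e = 238 × 1.6 × (1 − 0.37²) / 55600 × 1.07
    = 238 × 1.6 × 0.8631 / 55600 × 1.07
    = 0.006325 m = 6.325 mm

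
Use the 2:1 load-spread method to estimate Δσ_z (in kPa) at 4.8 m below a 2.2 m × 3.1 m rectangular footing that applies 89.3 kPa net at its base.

Δσ_z ≈ 11 kPa

By the 2:1 method the load spreads at 1 horizontal : 2 vertical, so at depth z the loaded area has grown by z in each plan dimension:
Δσ = qBL/((B+z)(L+z)) = 89.3×2.2×3.1/((2.2+4.8)(3.1+4.8)) = 11.013 kPa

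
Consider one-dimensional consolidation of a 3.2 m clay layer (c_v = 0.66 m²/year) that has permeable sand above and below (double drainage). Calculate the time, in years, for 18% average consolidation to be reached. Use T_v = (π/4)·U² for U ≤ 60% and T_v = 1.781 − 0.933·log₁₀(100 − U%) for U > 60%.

t ≈ 0.0987 years

Drainage path length: H_d = H/2 = 1.6 m (double drainage).
U ≤ 60%: T_v = (π/4)·U² = (π/4)×0.18² = 0.025447.
t = T_v·H_d²/c_v = 0.025447×1.6²/0.66 = 0.0987 years.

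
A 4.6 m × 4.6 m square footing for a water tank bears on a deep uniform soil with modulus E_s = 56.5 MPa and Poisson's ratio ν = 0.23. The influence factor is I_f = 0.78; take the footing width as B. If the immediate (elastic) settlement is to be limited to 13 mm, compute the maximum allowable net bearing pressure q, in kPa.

E_s = 56.5 MPa = 56500 kPa.
S_e = q·B·(1−ν²)/E_s · I_f  ⇒  q = S_e·E_s / (B·(1−ν²)·I_f).
q = 0.013 × 56500 / (4.6 × 0.9471 × 0.78) = 216.1 kPa

q ≈ 216 kPa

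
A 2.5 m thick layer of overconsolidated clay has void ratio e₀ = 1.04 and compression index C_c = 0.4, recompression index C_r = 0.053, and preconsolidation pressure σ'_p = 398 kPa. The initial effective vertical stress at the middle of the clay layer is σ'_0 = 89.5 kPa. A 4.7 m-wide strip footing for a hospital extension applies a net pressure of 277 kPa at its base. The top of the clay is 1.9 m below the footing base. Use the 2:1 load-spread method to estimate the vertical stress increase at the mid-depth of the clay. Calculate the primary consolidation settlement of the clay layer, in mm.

S_c ≈ 29.6 mm

Mid-depth of clay below the footing base: z = 1.9 + 2.5/2 = 3.15 m.
Stress increase at mid-clay by the 2:1 spreading method:
Δσ = qB/(B+z) = 277×4.7/(4.7+3.15) = 165.85 kPa
Final effective stress: σ'_f = 89.5 + 165.85 = 255.35 kPa.
σ'_f = 255.35 ≤ σ'_p = 398 kPa, so the clay remains overconsolidated and only the recompression index applies:
S_c = C_r·H/(1+e₀)·log₁₀(σ'_f/σ'_0) = 0.053×2.5/2.04×log₁₀(255.35/89.5)
    = 0.064951 × 0.45531 = 0.02957 m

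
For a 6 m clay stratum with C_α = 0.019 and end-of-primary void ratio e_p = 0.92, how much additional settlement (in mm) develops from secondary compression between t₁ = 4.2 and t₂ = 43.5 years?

S_s ≈ 60.3 mm

Secondary compression: S_s = C_α·H/(1+e_p)·log₁₀(t₂/t₁)
S_s = 0.019×6/(1+0.92)×log₁₀(43.5/4.2)
    = 0.05937 × 1.015 = 0.06028 m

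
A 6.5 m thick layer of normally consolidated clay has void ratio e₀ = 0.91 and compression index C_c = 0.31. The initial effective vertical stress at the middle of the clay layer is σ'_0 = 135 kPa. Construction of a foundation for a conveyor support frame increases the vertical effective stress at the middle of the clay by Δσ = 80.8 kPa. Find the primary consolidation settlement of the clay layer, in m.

Final effective stress: σ'_f = σ'_0 + Δσ = 135 + 80.8 = 215.8 kPa.
Normally consolidated clay, so the full stress increment lies on the virgin compression line:
S_c = C_c·H/(1+e₀)·log₁₀(σ'_f/σ'_0) = 0.31×6.5/(1+0.91)×log₁₀(215.8/135)
    = 1.055 × 0.20372 = 0.2149 m

S_c ≈ 0.215 m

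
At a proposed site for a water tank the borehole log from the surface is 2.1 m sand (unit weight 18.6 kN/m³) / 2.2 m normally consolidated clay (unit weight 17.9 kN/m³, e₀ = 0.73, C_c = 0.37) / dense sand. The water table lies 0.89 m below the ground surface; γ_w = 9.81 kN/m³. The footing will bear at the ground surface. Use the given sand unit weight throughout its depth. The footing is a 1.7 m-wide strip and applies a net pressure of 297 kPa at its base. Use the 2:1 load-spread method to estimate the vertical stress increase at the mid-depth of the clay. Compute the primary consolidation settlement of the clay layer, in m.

S_c ≈ 0.276 m

Mid-depth of clay below the ground surface: z = 2.1 + 2.2/2 = 3.2 m.
Total vertical stress at mid-clay: σ_v = 18.6×2.1 + 17.9×1.1 = 58.75 kPa.
Pore pressure: u = 9.81×(3.2 − 0.89) = 22.661 kPa.
Initial effective stress: σ'_0 = σ_v − u = 58.75 − 22.661 = 36.089 kPa.
Stress increase at mid-clay by the 2:1 spreading method:
Δσ = qB/(B+z) = 297×1.7/(1.7+3.2) = 103.04 kPa
Final effective stress: σ'_f = σ'_0 + Δσ = 36.089 + 103.04 = 139.13 kPa.
Normally consolidated clay, so the full stress increment lies on the virgin compression line:
S_c = C_c·H/(1+e₀)·log₁₀(σ'_f/σ'_0) = 0.37×2.2/(1+0.73)×log₁₀(139.13/36.089)
    = 0.47052 × 0.58605 = 0.2757 m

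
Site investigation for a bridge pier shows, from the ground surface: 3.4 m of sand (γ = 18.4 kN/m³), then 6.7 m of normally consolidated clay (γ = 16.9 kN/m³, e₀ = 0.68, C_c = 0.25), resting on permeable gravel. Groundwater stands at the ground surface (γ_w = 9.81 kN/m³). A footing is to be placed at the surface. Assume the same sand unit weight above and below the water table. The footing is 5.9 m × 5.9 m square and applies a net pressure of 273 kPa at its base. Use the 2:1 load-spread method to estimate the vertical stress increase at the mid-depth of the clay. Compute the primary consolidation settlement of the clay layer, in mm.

Mid-depth of clay below the ground surface: z = 3.4 + 6.7/2 = 6.75 m.
Total vertical stress at mid-clay: σ_v = 18.4×3.4 + 16.9×3.35 = 119.17 kPa.
Pore pressure: u = 9.81×(6.75 − 0) = 66.218 kPa.
Initial effective stress: σ'_0 = σ_v − u = 119.17 − 66.218 = 52.952 kPa.
Stress increase at mid-clay by the 2:1 spreading method:
Δσ = qBL/((B+z)(L+z)) = 273×5.9×5.9/((5.9+6.75)(5.9+6.75)) = 59.386 kPa
Final effective stress: σ'_f = σ'_0 + Δσ = 52.952 + 59.386 = 112.34 kPa.
Normally consolidated clay, so the full stress increment lies on the virgin compression line:
S_c = C_c·H/(1+e₀)·log₁₀(σ'_f/σ'_0) = 0.25×6.7/(1+0.68)×log₁₀(112.34/52.952)
    = 0.99702 × 0.32665 = 0.3257 m

S_c ≈ 326 mm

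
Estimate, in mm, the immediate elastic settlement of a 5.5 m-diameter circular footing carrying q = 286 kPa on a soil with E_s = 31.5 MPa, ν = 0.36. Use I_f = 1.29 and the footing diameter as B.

Immediate (elastic) settlement: S_e = q·B·(1−ν²)/E_s · I_f.
E_s = 31.5 MPa = 31500 kPa.
S_e = 286 × 5.5 × (1 − 0.36²) / 31500 × 1.29
    = 286 × 5.5 × 0.8704 / 31500 × 1.29
    = 0.05607 m = 56.07 mm

S_e ≈ 56.1 mm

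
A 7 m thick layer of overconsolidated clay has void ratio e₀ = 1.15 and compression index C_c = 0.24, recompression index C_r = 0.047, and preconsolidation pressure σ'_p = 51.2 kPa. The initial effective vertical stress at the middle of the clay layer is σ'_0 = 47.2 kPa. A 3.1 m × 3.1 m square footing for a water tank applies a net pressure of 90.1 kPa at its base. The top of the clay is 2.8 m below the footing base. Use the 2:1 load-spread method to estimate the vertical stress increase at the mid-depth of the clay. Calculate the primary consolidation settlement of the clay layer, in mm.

S_c ≈ 41.8 mm

Mid-depth of clay below the footing base: z = 2.8 + 7/2 = 6.3 m.
Stress increase at mid-clay by the 2:1 spreading method:
Δσ = qBL/((B+z)(L+z)) = 90.1×3.1×3.1/((3.1+6.3)(3.1+6.3)) = 9.7992 kPa
Final effective stress: σ'_f = 47.2 + 9.7992 = 56.999 kPa.
σ'_f = 56.999 > σ'_p = 51.2 kPa, so the stress path crosses the preconsolidation pressure — recompression up to σ'_p, then virgin compression beyond:
S_c = H/(1+e₀)·[C_r·log₁₀(σ'_p/σ'_0) + C_c·log₁₀(σ'_f/σ'_p)]
    = 7/2.15 × [0.047×log₁₀(51.2/47.2) + 0.24×log₁₀(56.999/51.2)]
    = 3.2558 × [0.0016604 + 0.011183] = 0.04182 m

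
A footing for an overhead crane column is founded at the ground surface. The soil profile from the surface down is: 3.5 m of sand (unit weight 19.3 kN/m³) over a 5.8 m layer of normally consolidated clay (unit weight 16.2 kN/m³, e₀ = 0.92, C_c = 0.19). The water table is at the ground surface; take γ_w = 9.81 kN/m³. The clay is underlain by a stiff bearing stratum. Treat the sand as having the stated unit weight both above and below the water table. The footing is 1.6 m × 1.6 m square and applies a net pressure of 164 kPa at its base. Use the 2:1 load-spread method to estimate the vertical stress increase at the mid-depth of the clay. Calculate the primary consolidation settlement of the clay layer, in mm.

Mid-depth of clay below the ground surface: z = 3.5 + 5.8/2 = 6.4 m.
Total vertical stress at mid-clay: σ_v = 19.3×3.5 + 16.2×2.9 = 114.53 kPa.
Pore pressure: u = 9.81×(6.4 − 0) = 62.784 kPa.
Initial effective stress: σ'_0 = σ_v − u = 114.53 − 62.784 = 51.746 kPa.
Stress increase at mid-clay by the 2:1 spreading method:
Δσ = qBL/((B+z)(L+z)) = 164×1.6×1.6/((1.6+6.4)(1.6+6.4)) = 6.56 kPa
Final effective stress: σ'_f = σ'_0 + Δσ = 51.746 + 6.56 = 58.306 kPa.
Normally consolidated clay, so the full stress increment lies on the virgin compression line:
S_c = C_c·H/(1+e₀)·log₁₀(σ'_f/σ'_0) = 0.19×5.8/(1+0.92)×log₁₀(58.306/51.746)
    = 0.57396 × 0.051836 = 0.02975 m

S_c ≈ 29.8 mm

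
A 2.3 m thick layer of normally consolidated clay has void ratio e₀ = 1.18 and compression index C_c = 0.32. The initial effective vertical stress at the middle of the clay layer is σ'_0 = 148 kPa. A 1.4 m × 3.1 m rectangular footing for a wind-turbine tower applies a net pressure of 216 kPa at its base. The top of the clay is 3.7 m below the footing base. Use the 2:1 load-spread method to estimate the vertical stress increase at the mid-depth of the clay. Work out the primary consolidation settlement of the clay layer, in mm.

S_c ≈ 17.6 mm

Mid-depth of clay below the footing base: z = 3.7 + 2.3/2 = 4.85 m.
Stress increase at mid-clay by the 2:1 spreading method:
Δσ = qBL/((B+z)(L+z)) = 216×1.4×3.1/((1.4+4.85)(3.1+4.85)) = 18.867 kPa
Final effective stress: σ'_f = σ'_0 + Δσ = 148 + 18.867 = 166.87 kPa.
Normally consolidated clay, so the full stress increment lies on the virgin compression line:
S_c = C_c·H/(1+e₀)·log₁₀(σ'_f/σ'_0) = 0.32×2.3/(1+1.18)×log₁₀(166.87/148)
    = 0.33761 × 0.052117 = 0.0176 m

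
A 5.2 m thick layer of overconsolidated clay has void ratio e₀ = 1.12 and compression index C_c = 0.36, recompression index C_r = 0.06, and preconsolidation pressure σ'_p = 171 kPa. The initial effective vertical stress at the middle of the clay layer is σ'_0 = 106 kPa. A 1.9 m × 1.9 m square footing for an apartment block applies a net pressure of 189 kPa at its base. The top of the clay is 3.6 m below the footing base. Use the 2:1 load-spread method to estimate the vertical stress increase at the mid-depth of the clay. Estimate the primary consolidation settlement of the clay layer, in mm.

Mid-depth of clay below the footing base: z = 3.6 + 5.2/2 = 6.2 m.
Stress increase at mid-clay by the 2:1 spreading method:
Δσ = qBL/((B+z)(L+z)) = 189×1.9×1.9/((1.9+6.2)(1.9+6.2)) = 10.399 kPa
Final effective stress: σ'_f = 106 + 10.399 = 116.4 kPa.
σ'_f = 116.4 ≤ σ'_p = 171 kPa, so the clay remains overconsolidated and only the recompression index applies:
S_c = C_r·H/(1+e₀)·log₁₀(σ'_f/σ'_0) = 0.06×5.2/2.12×log₁₀(116.4/106)
    = 0.14717 × 0.040647 = 0.005982 m

S_c ≈ 5.98 mm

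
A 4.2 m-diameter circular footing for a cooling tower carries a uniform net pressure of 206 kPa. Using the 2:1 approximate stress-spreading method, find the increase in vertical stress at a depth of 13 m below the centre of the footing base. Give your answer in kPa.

Δσ_z ≈ 12.3 kPa

By the 2:1 method the load spreads at 1 horizontal : 2 vertical, so at depth z the loaded area has grown by z in each plan dimension:
Δσ ≈ qD²/(D+z)² = 206×4.2²/(4.2+13)² = 12.283 kPa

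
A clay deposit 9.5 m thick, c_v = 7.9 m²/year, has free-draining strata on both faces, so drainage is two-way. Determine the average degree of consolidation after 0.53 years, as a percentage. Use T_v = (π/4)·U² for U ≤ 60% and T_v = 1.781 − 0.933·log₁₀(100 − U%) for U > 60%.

Drainage path length: H_d = H/2 = 4.75 m (double drainage).
T_v = c_v·t/H_d² = 7.9×0.53/4.75² = 0.18557.
T_v = 0.18557 corresponds to the U ≤ 60% branch:
U = √(4T_v/π) = 0.4861

U ≈ 48.6 %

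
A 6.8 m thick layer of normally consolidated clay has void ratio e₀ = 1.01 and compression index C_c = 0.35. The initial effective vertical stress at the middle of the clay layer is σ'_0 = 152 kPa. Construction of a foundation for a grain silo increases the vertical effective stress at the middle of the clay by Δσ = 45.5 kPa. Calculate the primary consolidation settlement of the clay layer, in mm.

Final effective stress: σ'_f = σ'_0 + Δσ = 152 + 45.5 = 197.5 kPa.
Normally consolidated clay, so the full stress increment lies on the virgin compression line:
S_c = C_c·H/(1+e₀)·log₁₀(σ'_f/σ'_0) = 0.35×6.8/(1+1.01)×log₁₀(197.5/152)
    = 1.1841 × 0.11372 = 0.1347 m

S_c ≈ 135 mm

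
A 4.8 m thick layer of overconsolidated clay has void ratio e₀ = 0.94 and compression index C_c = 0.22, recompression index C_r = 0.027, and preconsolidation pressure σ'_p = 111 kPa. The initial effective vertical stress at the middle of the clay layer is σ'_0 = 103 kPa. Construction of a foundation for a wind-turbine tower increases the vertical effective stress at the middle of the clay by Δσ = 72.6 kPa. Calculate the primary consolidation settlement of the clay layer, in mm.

Final effective stress: σ'_f = 103 + 72.6 = 175.6 kPa.
σ'_f = 175.6 > σ'_p = 111 kPa, so the stress path crosses the preconsolidation pressure — recompression up to σ'_p, then virgin compression beyond:
S_c = H/(1+e₀)·[C_r·log₁₀(σ'_p/σ'_0) + C_c·log₁₀(σ'_f/σ'_p)]
    = 4.8/1.94 × [0.027×log₁₀(111/103) + 0.22×log₁₀(175.6/111)]
    = 2.4742 × [0.00087712 + 0.043824] = 0.1106 m

S_c ≈ 111 mm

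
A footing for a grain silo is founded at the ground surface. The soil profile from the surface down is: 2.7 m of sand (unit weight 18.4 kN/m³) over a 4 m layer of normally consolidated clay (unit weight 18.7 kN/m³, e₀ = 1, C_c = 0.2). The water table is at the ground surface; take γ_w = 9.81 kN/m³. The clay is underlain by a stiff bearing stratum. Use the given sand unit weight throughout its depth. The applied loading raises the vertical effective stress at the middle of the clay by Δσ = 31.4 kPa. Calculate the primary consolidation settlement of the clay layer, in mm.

Mid-depth of clay below the ground surface: z = 2.7 + 4/2 = 4.7 m.
Total vertical stress at mid-clay: σ_v = 18.4×2.7 + 18.7×2 = 87.08 kPa.
Pore pressure: u = 9.81×(4.7 − 0) = 46.107 kPa.
Initial effective stress: σ'_0 = σ_v − u = 87.08 − 46.107 = 40.973 kPa.
Final effective stress: σ'_f = σ'_0 + Δσ = 40.973 + 31.4 = 72.373 kPa.
Normally consolidated clay, so the full stress increment lies on the virgin compression line:
S_c = C_c·H/(1+e₀)·log₁₀(σ'_f/σ'_0) = 0.2×4/(1+1)×log₁₀(72.373/40.973)
    = 0.4 × 0.24708 = 0.09883 m

S_c ≈ 98.8 mm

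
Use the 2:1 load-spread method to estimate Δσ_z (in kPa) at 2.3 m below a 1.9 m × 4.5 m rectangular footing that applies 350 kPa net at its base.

By the 2:1 method the load spreads at 1 horizontal : 2 vertical, so at depth z the loaded area has grown by z in each plan dimension:
Δσ = qBL/((B+z)(L+z)) = 350×1.9×4.5/((1.9+2.3)(4.5+2.3)) = 104.78 kPa

Δσ_z ≈ 105 kPa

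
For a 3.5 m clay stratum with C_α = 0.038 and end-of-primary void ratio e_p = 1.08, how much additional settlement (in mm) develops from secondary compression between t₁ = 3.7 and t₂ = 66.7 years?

Secondary compression: S_s = C_α·H/(1+e_p)·log₁₀(t₂/t₁)
S_s = 0.038×3.5/(1+1.08)×log₁₀(66.7/3.7)
    = 0.06394 × 1.256 = 0.08031 m

S_s ≈ 80.3 mm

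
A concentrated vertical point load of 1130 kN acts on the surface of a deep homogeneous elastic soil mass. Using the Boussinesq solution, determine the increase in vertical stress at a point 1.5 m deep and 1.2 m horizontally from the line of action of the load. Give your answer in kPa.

Δσ_z ≈ 69.6 kPa

Boussinesq vertical stress below a point load on an elastic half-space:
Δσ_z = 3P/(2πz²) · [1 + (r/z)²]^(−5/2)
r/z = 1.2/1.5 = 0.8; [1+(r/z)²]^(−5/2) = 0.29033.
Δσ_z = 3×1130/(2π×1.5²) × 0.29033 = 239.79 × 0.29033 = 69.62 kPa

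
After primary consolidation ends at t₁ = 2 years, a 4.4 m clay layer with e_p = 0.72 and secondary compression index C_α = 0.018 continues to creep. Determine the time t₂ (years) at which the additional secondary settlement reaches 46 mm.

t₂ ≈ 20 years

S_s = C_α·H/(1+e_p)·log₁₀(t₂/t₁) ⇒ log₁₀(t₂/t₁) = S_s·(1+e_p)/(C_α·H).
log₁₀(t₂/t₁) = 0.046 × (1+0.72) / (0.018×4.4) = 0.999
t₂ = t₁ × 10^0.999 = 2 × 9.977 = 19.95 years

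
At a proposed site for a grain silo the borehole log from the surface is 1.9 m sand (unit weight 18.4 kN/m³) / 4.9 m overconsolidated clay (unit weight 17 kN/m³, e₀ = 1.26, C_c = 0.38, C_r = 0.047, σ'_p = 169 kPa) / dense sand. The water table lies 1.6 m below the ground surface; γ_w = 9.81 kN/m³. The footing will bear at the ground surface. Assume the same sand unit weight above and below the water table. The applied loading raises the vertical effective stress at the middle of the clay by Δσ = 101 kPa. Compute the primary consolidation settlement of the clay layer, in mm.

Mid-depth of clay below the ground surface: z = 1.9 + 4.9/2 = 4.35 m.
Total vertical stress at mid-clay: σ_v = 18.4×1.9 + 17×2.45 = 76.61 kPa.
Pore pressure: u = 9.81×(4.35 − 1.6) = 26.978 kPa.
Initial effective stress: σ'_0 = σ_v − u = 76.61 − 26.978 = 49.632 kPa.
Final effective stress: σ'_f = 49.632 + 101 = 150.63 kPa.
σ'_f = 150.63 ≤ σ'_p = 169 kPa, so the clay remains overconsolidated and only the recompression index applies:
S_c = C_r·H/(1+e₀)·log₁₀(σ'_f/σ'_0) = 0.047×4.9/2.26×log₁₀(150.63/49.632)
    = 0.1019 × 0.48215 = 0.04913 m

S_c ≈ 49.1 mm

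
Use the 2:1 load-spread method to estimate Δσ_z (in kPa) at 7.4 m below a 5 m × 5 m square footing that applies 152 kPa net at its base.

Δσ_z ≈ 24.7 kPa

By the 2:1 method the load spreads at 1 horizontal : 2 vertical, so at depth z the loaded area has grown by z in each plan dimension:
Δσ = qBL/((B+z)(L+z)) = 152×5×5/((5+7.4)(5+7.4)) = 24.714 kPa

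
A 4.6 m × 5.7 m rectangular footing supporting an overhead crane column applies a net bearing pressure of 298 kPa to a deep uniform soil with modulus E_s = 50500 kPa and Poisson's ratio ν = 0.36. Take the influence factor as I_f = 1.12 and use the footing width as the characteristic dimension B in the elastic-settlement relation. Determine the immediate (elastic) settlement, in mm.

Immediate (elastic) settlement: S_e = q·B·(1−ν²)/E_s · I_f.
S_e = 298 × 4.6 × (1 − 0.36²) / 50500 × 1.12
    = 298 × 4.6 × 0.8704 / 50500 × 1.12
    = 0.02646 m = 26.46 mm

S_e ≈ 26.5 mm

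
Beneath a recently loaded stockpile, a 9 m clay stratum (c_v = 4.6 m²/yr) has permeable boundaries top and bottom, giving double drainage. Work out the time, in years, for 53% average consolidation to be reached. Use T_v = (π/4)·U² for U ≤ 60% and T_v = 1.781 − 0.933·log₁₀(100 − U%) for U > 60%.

Drainage path length: H_d = H/2 = 4.5 m (double drainage).
U ≤ 60%: T_v = (π/4)·U² = (π/4)×0.53² = 0.22062.
t = T_v·H_d²/c_v = 0.22062×4.5²/4.6 = 0.9712 years.

t ≈ 0.971 years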